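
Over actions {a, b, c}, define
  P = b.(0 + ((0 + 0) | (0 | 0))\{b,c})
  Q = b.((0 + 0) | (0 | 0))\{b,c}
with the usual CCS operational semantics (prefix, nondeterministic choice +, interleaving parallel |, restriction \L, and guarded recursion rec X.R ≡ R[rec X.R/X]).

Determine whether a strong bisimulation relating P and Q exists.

bisimilar

Reachable graph of P (2 states):
  s0 = b.(0 + ((0 + 0) | (0 | 0))\{b,c}) ⊢ --b--▸ s1
  s1 = 0 + ((0 + 0) | (0 | 0))\{b,c} ⊢ (no moves)
Reachable graph of Q (2 states):
  t0 = b.((0 + 0) | (0 | 0))\{b,c} ⊢ --b--▸ t1
  t1 = ((0 + 0) | (0 | 0))\{b,c} ⊢ (no moves)
Coarsest stable partition (strong bisimilarity classes):
  B0 = {s0, t0}
  B1 = {s1, t1}
s0 ∈ B0, t0 ∈ B0 → same block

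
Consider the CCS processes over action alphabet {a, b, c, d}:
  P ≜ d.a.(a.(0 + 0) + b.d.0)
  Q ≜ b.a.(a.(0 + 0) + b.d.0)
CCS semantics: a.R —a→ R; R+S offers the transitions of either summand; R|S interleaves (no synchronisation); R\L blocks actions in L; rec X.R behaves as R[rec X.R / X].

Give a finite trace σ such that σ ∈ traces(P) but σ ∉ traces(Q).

LTS(P): 6 reachable states
  u0 = d.a.(a.(0 + 0) + b.d.0) | —d→ u1
  u1 = a.(a.(0 + 0) + b.d.0) | —a→ u2
  u2 = a.(0 + 0) + b.d.0 | —a→ u3, —b→ u4
  u3 = 0 + 0 | deadlocked
  u4 = d.0 | —d→ u5
  u5 = 0 | deadlocked
LTS(Q): 6 reachable states
  v0 = b.a.(a.(0 + 0) + b.d.0) | —b→ v1
  v1 = a.(a.(0 + 0) + b.d.0) | —a→ v2
  v2 = a.(0 + 0) + b.d.0 | —a→ v3, —b→ v4
  v3 = 0 + 0 | deadlocked
  v4 = d.0 | —d→ v5
  v5 = 0 | deadlocked
Run σ = ⟨d⟩ on P: start {u0}
  step 1 (d): {u1}
  — P admits the full trace.
Run σ = ⟨d⟩ on Q: start {v0}
  step 1 (d): ∅  — Q cannot continue

d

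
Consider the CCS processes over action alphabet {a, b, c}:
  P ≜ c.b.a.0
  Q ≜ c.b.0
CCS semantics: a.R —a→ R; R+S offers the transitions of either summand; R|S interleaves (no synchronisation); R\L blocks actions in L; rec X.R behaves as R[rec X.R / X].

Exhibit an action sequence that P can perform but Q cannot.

P's transition system — 4 states:
  u0 = c.b.a.0 has moves —c→ u1
  u1 = b.a.0 has moves —b→ u2
  u2 = a.0 has moves —a→ u3
  u3 = 0 has moves stopped
Q's transition system — 3 states:
  v0 = c.b.0 has moves —c→ v1
  v1 = b.0 has moves —b→ v2
  v2 = 0 has moves stopped
Trace ⟨cba⟩ through P, begin at {u0}:
  after c @ step 1: {u1}
  after b @ step 2: {u2}
  after a @ step 3: {u3}
  P completes σ.
Trace ⟨cba⟩ through Q, begin at {v0}:
  after c @ step 1: {v1}
  after b @ step 2: {v2}
  after a @ step 3: ∅ (Q stuck)

cba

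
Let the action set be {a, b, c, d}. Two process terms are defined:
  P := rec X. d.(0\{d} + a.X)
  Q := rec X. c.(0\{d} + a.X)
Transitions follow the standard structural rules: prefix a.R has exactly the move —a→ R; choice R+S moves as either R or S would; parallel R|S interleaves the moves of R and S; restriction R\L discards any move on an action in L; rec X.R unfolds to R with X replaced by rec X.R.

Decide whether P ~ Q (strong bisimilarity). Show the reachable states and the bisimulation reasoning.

LTS(P): 2 reachable states
  u0 = rec X. d.(0\{d} + a.X) has moves -d-> u1
  u1 = 0\{d} + a.(rec X. d.(0\{d} + a.X)) has moves -a-> u0
LTS(Q): 2 reachable states
  v0 = rec X. c.(0\{d} + a.X) has moves -c-> v1
  v1 = 0\{d} + a.(rec X. c.(0\{d} + a.X)) has moves -a-> v0
Coarsest stable partition (strong bisimilarity classes):
  B0 = {u0}
  B1 = {u1}
  B2 = {v0}
  B3 = {v1}
u0 ∈ B0, v0 ∈ B2 → different blocks

NO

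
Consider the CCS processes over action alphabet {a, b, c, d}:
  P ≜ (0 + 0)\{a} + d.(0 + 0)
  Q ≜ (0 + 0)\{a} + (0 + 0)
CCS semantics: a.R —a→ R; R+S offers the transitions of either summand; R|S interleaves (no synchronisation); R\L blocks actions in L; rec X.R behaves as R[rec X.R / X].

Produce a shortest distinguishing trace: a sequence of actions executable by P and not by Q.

P's transition system — 2 states:
  s0 = (0 + 0)\{a} + d.(0 + 0) ⊢ =d=> s1
  s1 = 0 + 0 ⊢ ∅
Q's transition system — 1 states:
  t0 = (0 + 0)\{a} + (0 + 0) ⊢ ∅
Run σ = ⟨d⟩ on P: start {s0}
  after d @ step 1: {s1}
  ✓ P
Run σ = ⟨d⟩ on Q: start {t0}
  after d @ step 1: no successor for Q

d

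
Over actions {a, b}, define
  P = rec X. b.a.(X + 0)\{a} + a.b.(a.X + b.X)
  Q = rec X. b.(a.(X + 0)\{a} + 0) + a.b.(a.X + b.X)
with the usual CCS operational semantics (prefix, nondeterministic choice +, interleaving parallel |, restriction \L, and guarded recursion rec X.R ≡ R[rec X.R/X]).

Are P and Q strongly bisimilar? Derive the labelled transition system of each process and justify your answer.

bisimilar

Reachable graph of P (6 states):
  s0 = rec X. b.a.(X + 0)\{a} + a.b.(a.X + b.X) → —a→ s1, —b→ s2
  s1 = b.(a.(rec X. b.a.(X + 0)\{a} + a.b.(a.X + b.X)) + b.(rec X. b.a.(X + 0)\{a} + a.b.(a.X + b.X))) → —b→ s3
  s2 = a.((rec X. b.a.(X + 0)\{a} + a.b.(a.X + b.X)) + 0)\{a} → —a→ s4
  s3 = a.(rec X. b.a.(X + 0)\{a} + a.b.(a.X + b.X)) + b.(rec X. b.a.(X + 0)\{a} + a.b.(a.X + b.X)) → —a→ s0, —b→ s0
  s4 = ((rec X. b.a.(X + 0)\{a} + a.b.(a.X + b.X)) + 0)\{a} → —b→ s5
  s5 = (a.((rec X. b.a.(X + 0)\{a} + a.b.(a.X + b.X)) + 0)\{a})\{a} → ·
Reachable graph of Q (6 states):
  t0 = rec X. b.(a.(X + 0)\{a} + 0) + a.b.(a.X + b.X) → —a→ t1, —b→ t2
  t1 = b.(a.(rec X. b.(a.(X + 0)\{a} + 0) + a.b.(a.X + b.X)) + b.(rec X. b.(a.(X + 0)\{a} + 0) + a.b.(a.X + b.X))) → —b→ t3
  t2 = a.((rec X. b.(a.(X + 0)\{a} + 0) + a.b.(a.X + b.X)) + 0)\{a} + 0 → —a→ t4
  t3 = a.(rec X. b.(a.(X + 0)\{a} + 0) + a.b.(a.X + b.X)) + b.(rec X. b.(a.(X + 0)\{a} + 0) + a.b.(a.X + b.X)) → —a→ t0, —b→ t0
  t4 = ((rec X. b.(a.(X + 0)\{a} + 0) + a.b.(a.X + b.X)) + 0)\{a} → —b→ t5
  t5 = (a.((rec X. b.(a.(X + 0)\{a} + 0) + a.b.(a.X + b.X)) + 0)\{a} + 0)\{a} → ·
Partition-refinement fixed point:
  B0 = {s0, t0}
  B1 = {s2, t2}
  B2 = {s4, t4}
  B3 = {s5, t5}
  B4 = {s1, t1}
  B5 = {s3, t3}
s0 ∈ B0, t0 ∈ B0 → same block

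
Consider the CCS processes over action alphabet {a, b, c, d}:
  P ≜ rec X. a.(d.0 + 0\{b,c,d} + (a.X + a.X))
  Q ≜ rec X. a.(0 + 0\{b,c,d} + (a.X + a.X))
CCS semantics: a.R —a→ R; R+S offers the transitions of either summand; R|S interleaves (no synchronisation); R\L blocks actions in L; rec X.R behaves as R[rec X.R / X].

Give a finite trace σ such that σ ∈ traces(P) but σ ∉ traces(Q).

ad

Reachable graph of P (3 states):
  u0 = rec X. a.(d.0 + 0\{b,c,d} + (a.X + a.X)) :: -a-> u1
  u1 = d.0 + 0\{b,c,d} + (a.(rec X. a.(d.0 + 0\{b,c,d} + (a.X + a.X))) + a.(rec X. a.(d.0 + 0\{b,c,d} + (a.X + a.X)))) :: -a-> u0, -d-> u2
  u2 = 0 :: deadlocked
Reachable graph of Q (2 states):
  v0 = rec X. a.(0 + 0\{b,c,d} + (a.X + a.X)) :: -a-> v1
  v1 = 0 + 0\{b,c,d} + (a.(rec X. a.(0 + 0\{b,c,d} + (a.X + a.X))) + a.(rec X. a.(0 + 0\{b,c,d} + (a.X + a.X)))) :: -a-> v0
Executing ad from P (initial set {u0}):
  after a @ step 1: {u1}
  after d @ step 2: {u2}
  ✓ P
Executing ad from Q (initial set {v0}):
  after a @ step 1: {v1}
  after d @ step 2: ∅ (Q stuck)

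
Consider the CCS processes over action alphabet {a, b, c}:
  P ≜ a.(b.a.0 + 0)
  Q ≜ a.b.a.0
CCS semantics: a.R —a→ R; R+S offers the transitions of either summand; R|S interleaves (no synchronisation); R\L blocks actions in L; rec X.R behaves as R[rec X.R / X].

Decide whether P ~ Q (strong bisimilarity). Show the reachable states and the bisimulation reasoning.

Reachable graph of P (4 states):
  p0 = a.(b.a.0 + 0) ⊢ --a--▸ p1
  p1 = b.a.0 + 0 ⊢ --b--▸ p2
  p2 = a.0 ⊢ --a--▸ p3
  p3 = 0 ⊢ ∅
Reachable graph of Q (4 states):
  q0 = a.b.a.0 ⊢ --a--▸ q1
  q1 = b.a.0 ⊢ --b--▸ q2
  q2 = a.0 ⊢ --a--▸ q3
  q3 = 0 ⊢ ∅
Partition-refinement fixed point:
  B0 = {p0, q0}
  B1 = {p1, q1}
  B2 = {p2, q2}
  B3 = {p3, q3}
p0 ∈ B0, q0 ∈ B0 → same block

bisimilar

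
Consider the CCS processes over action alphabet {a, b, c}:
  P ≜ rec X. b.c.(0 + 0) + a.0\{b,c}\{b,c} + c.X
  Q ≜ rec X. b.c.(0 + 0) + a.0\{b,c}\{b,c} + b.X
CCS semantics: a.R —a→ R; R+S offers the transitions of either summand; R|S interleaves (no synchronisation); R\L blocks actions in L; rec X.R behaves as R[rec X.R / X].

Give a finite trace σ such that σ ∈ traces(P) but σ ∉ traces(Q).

LTS(P): 4 reachable states
  m0 = rec X. b.c.(0 + 0) + a.0\{b,c}\{b,c} + c.X has moves =a=> m1, =b=> m2, =c=> m0
  m1 = 0\{b,c}\{b,c} has moves ·
  m2 = c.(0 + 0) has moves =c=> m3
  m3 = 0 + 0 has moves ·
LTS(Q): 4 reachable states
  n0 = rec X. b.c.(0 + 0) + a.0\{b,c}\{b,c} + b.X has moves =a=> n1, =b=> n0, =b=> n2
  n1 = 0\{b,c}\{b,c} has moves ·
  n2 = c.(0 + 0) has moves =c=> n3
  n3 = 0 + 0 has moves ·
Trace ⟨c⟩ through P, begin at {m0}:
  [1] c ⇒ {m0}
  ✓ P
Trace ⟨c⟩ through Q, begin at {n0}:
  [1] c ⇒ ∅  — Q cannot continue

c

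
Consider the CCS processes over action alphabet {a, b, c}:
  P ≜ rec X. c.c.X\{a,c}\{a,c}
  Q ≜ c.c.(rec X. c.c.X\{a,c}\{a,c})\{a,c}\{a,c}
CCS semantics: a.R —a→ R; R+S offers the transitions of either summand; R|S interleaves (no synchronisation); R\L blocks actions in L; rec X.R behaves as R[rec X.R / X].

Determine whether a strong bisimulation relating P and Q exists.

LTS(P): 3 reachable states
  m0 = rec X. c.c.X\{a,c}\{a,c} ⊢ --c--▸ m1
  m1 = c.(rec X. c.c.X\{a,c}\{a,c})\{a,c}\{a,c} ⊢ --c--▸ m2
  m2 = (rec X. c.c.X\{a,c}\{a,c})\{a,c}\{a,c} ⊢ deadlocked
LTS(Q): 3 reachable states
  n0 = c.c.(rec X. c.c.X\{a,c}\{a,c})\{a,c}\{a,c} ⊢ --c--▸ n1
  n1 = c.(rec X. c.c.X\{a,c}\{a,c})\{a,c}\{a,c} ⊢ --c--▸ n2
  n2 = (rec X. c.c.X\{a,c}\{a,c})\{a,c}\{a,c} ⊢ deadlocked
Coarsest stable partition (strong bisimilarity classes):
  B0 = {m0, n0}
  B1 = {m1, n1}
  B2 = {m2, n2}
m0 ∈ B0, n0 ∈ B0 → same block

YES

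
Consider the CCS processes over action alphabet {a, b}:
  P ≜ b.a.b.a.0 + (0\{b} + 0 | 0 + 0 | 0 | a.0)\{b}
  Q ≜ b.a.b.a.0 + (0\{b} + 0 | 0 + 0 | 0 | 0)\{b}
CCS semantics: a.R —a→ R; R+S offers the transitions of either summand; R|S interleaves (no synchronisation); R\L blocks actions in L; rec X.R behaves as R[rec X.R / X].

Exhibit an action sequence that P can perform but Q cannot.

a

P's transition system — 6 states:
  p0 = b.a.b.a.0 + (0\{b} + 0 | 0 + 0 | 0 | a.0)\{b} has moves ··a··> p1, ··b··> p2
  p1 = (0 | 0 | 0)\{b} has moves ·
  p2 = a.b.a.0 has moves ··a··> p3
  p3 = b.a.0 has moves ··b··> p4
  p4 = a.0 has moves ··a··> p5
  p5 = 0 has moves ·
Q's transition system — 5 states:
  q0 = b.a.b.a.0 + (0\{b} + 0 | 0 + 0 | 0 | 0)\{b} has moves ··b··> q1
  q1 = a.b.a.0 has moves ··a··> q2
  q2 = b.a.0 has moves ··b··> q3
  q3 = a.0 has moves ··a··> q4
  q4 = 0 has moves ·
Trace ⟨a⟩ through P, begin at {p0}:
  step 1 (a): {p1}
  ✓ P
Trace ⟨a⟩ through Q, begin at {q0}:
  step 1 (a): ∅  — Q cannot continue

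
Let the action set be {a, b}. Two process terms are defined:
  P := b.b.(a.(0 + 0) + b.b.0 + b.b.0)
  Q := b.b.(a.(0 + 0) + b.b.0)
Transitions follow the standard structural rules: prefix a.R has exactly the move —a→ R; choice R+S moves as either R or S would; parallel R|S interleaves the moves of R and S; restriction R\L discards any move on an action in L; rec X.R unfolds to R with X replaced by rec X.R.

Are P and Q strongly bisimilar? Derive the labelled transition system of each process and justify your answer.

P ~ Q

Reachable graph of P (6 states):
  m0 = b.b.(a.(0 + 0) + b.b.0 + b.b.0) :: ··b··> m1
  m1 = b.(a.(0 + 0) + b.b.0 + b.b.0) :: ··b··> m2
  m2 = a.(0 + 0) + b.b.0 + b.b.0 :: ··a··> m3, ··b··> m4
  m3 = 0 + 0 :: stopped
  m4 = b.0 :: ··b··> m5
  m5 = 0 :: stopped
Reachable graph of Q (6 states):
  n0 = b.b.(a.(0 + 0) + b.b.0) :: ··b··> n1
  n1 = b.(a.(0 + 0) + b.b.0) :: ··b··> n2
  n2 = a.(0 + 0) + b.b.0 :: ··a··> n3, ··b··> n4
  n3 = 0 + 0 :: stopped
  n4 = b.0 :: ··b··> n5
  n5 = 0 :: stopped
Partition-refinement fixed point:
  B0 = {m0, n0}
  B1 = {m1, n1}
  B2 = {m2, n2}
  B3 = {m3, m5, n3, n5}
  B4 = {m4, n4}
m0 ∈ B0, n0 ∈ B0 → same block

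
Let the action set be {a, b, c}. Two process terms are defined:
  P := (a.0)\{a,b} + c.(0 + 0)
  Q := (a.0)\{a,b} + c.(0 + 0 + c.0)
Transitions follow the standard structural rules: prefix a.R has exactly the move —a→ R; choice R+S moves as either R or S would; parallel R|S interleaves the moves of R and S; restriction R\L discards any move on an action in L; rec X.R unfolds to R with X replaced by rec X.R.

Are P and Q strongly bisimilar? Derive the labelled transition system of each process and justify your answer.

Reachable graph of P (2 states):
  p0 = (a.0)\{a,b} + c.(0 + 0) → ··c··> p1
  p1 = 0 + 0 → ·
Reachable graph of Q (3 states):
  q0 = (a.0)\{a,b} + c.(0 + 0 + c.0) → ··c··> q1
  q1 = 0 + 0 + c.0 → ··c··> q2
  q2 = 0 → ·
Coarsest stable partition (strong bisimilarity classes):
  B0 = {p0, q1}
  B1 = {p1, q2}
  B2 = {q0}
p0 ∈ B0, q0 ∈ B2 → different blocks

NO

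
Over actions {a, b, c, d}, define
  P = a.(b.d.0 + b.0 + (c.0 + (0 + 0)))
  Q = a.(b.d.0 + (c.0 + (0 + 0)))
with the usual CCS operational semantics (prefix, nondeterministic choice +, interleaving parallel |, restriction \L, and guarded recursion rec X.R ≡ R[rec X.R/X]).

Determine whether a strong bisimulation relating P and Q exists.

P ≁ Q

P's transition system — 4 states:
  m0 = a.(b.d.0 + b.0 + (c.0 + (0 + 0))) has moves ··a··> m1
  m1 = b.d.0 + b.0 + (c.0 + (0 + 0)) has moves ··b··> m2, ··b··> m3, ··c··> m2
  m2 = 0 has moves ∅
  m3 = d.0 has moves ··d··> m2
Q's transition system — 4 states:
  n0 = a.(b.d.0 + (c.0 + (0 + 0))) has moves ··a··> n1
  n1 = b.d.0 + (c.0 + (0 + 0)) has moves ··b··> n2, ··c··> n3
  n2 = d.0 has moves ··d··> n3
  n3 = 0 has moves ∅
Partition-refinement fixed point:
  B0 = {m0}
  B1 = {m1}
  B2 = {m3, n2}
  B3 = {m2, n3}
  B4 = {n0}
  B5 = {n1}
m0 ∈ B0, n0 ∈ B4 → different blocks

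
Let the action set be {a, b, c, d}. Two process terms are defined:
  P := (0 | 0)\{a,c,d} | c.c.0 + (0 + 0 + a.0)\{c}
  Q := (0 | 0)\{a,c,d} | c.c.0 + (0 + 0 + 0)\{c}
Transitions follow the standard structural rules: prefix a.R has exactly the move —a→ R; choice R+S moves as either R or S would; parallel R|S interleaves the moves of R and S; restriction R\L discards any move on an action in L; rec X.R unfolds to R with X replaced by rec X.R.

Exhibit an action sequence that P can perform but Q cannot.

P's transition system — 4 states:
  u0 = (0 | 0)\{a,c,d} | c.c.0 + (0 + 0 + a.0)\{c} :: ··a··> u1, ··c··> u2
  u1 = 0\{c} :: deadlocked
  u2 = (0 | 0)\{a,c,d} | c.0 :: ··c··> u3
  u3 = (0 | 0)\{a,c,d} | 0 :: deadlocked
Q's transition system — 3 states:
  v0 = (0 | 0)\{a,c,d} | c.c.0 + (0 + 0 + 0)\{c} :: ··c··> v1
  v1 = (0 | 0)\{a,c,d} | c.0 :: ··c··> v2
  v2 = (0 | 0)\{a,c,d} | 0 :: deadlocked
Run σ = ⟨a⟩ on P: start {u0}
  step 1 (a): {u1}
  P completes σ.
Run σ = ⟨a⟩ on Q: start {v0}
  step 1 (a): no successor for Q

a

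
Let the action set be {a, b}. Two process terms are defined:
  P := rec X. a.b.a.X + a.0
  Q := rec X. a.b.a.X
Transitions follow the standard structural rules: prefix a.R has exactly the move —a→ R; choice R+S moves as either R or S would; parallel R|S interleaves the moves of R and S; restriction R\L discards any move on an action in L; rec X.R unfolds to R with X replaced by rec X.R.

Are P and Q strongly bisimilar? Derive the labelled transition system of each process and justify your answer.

not bisimilar

Reachable graph of P (4 states):
  p0 = rec X. a.b.a.X + a.0 | -a-> p1, -a-> p2
  p1 = 0 | ·
  p2 = b.a.(rec X. a.b.a.X + a.0) | -b-> p3
  p3 = a.(rec X. a.b.a.X + a.0) | -a-> p0
Reachable graph of Q (3 states):
  q0 = rec X. a.b.a.X | -a-> q1
  q1 = b.a.(rec X. a.b.a.X) | -b-> q2
  q2 = a.(rec X. a.b.a.X) | -a-> q0
Bisimilarity quotient blocks:
  B0 = {p0}
  B1 = {p1}
  B2 = {p2}
  B3 = {p3}
  B4 = {q0}
  B5 = {q1}
  B6 = {q2}
p0 ∈ B0, q0 ∈ B4 → different blocks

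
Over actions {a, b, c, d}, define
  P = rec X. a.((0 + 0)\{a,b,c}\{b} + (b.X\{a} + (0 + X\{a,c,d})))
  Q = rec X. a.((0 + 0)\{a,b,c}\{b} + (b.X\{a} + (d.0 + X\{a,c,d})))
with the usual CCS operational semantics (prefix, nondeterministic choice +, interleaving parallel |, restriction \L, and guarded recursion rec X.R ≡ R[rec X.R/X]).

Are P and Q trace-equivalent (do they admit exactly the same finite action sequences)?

Reachable graph of P (3 states):
  s0 = rec X. a.((0 + 0)\{a,b,c}\{b} + (b.X\{a} + (0 + X\{a,c,d}))) → ··a··> s1
  s1 = (0 + 0)\{a,b,c}\{b} + (b.(rec X. a.((0 + 0)\{a,b,c}\{b} + (b.X\{a} + (0 + X\{a,c,d}))))\{a} + (0 + (rec X. a.((0 + 0)\{a,b,c}\{b} + (b.X\{a} + (0 + X\{a,c,d}))))\{a,c,d})) → ··b··> s2
  s2 = (rec X. a.((0 + 0)\{a,b,c}\{b} + (b.X\{a} + (0 + X\{a,c,d}))))\{a} → ∅
Reachable graph of Q (4 states):
  t0 = rec X. a.((0 + 0)\{a,b,c}\{b} + (b.X\{a} + (d.0 + X\{a,c,d}))) → ··a··> t1
  t1 = (0 + 0)\{a,b,c}\{b} + (b.(rec X. a.((0 + 0)\{a,b,c}\{b} + (b.X\{a} + (d.0 + X\{a,c,d}))))\{a} + (d.0 + (rec X. a.((0 + 0)\{a,b,c}\{b} + (b.X\{a} + (d.0 + X\{a,c,d}))))\{a,c,d})) → ··b··> t2, ··d··> t3
  t2 = (rec X. a.((0 + 0)\{a,b,c}\{b} + (b.X\{a} + (d.0 + X\{a,c,d}))))\{a} → ∅
  t3 = 0 → ∅
Trace ⟨ad⟩ through Q, begin at {t0}:
  step 1 (a): {t1}
  step 2 (d): {t3}
  Q completes σ.
Trace ⟨ad⟩ through P, begin at {s0}:
  step 1 (a): {s1}
  step 2 (d): ∅ (P stuck)

traces(P) ≠ traces(Q) — witness ⟨ad⟩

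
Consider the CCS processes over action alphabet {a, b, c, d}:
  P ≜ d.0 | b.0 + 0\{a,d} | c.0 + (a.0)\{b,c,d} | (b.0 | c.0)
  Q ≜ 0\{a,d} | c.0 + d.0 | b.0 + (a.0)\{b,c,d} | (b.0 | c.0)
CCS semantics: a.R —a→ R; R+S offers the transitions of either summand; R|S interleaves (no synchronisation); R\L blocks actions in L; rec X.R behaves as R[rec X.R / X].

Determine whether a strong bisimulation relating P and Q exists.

bisimilar

Reachable graph of P (12 states):
  s0 = d.0 | b.0 + 0\{a,d} | c.0 + (a.0)\{b,c,d} | (b.0 | c.0) | =a=> s1, =b=> s2, =b=> s3, =c=> s4, =c=> s5, =d=> s6
  s1 = 0\{b,c,d} | (b.0 | c.0) | =b=> s7, =c=> s8
  s2 = (a.0)\{b,c,d} | (0 | c.0) | =a=> s7, =c=> s9
  s3 = d.0 | 0 | =d=> s10
  s4 = (a.0)\{b,c,d} | (b.0 | 0) | =a=> s8, =b=> s9
  s5 = 0\{a,d} | 0 | ·
  s6 = 0 | b.0 | =b=> s10
  s7 = 0\{b,c,d} | (0 | c.0) | =c=> s11
  s8 = 0\{b,c,d} | (b.0 | 0) | =b=> s11
  s9 = (a.0)\{b,c,d} | (0 | 0) | =a=> s11
  s10 = 0 | 0 | ·
  s11 = 0\{b,c,d} | (0 | 0) | ·
Reachable graph of Q (12 states):
  t0 = 0\{a,d} | c.0 + d.0 | b.0 + (a.0)\{b,c,d} | (b.0 | c.0) | =a=> t1, =b=> t2, =b=> t3, =c=> t4, =c=> t5, =d=> t6
  t1 = 0\{b,c,d} | (b.0 | c.0) | =b=> t7, =c=> t8
  t2 = (a.0)\{b,c,d} | (0 | c.0) | =a=> t7, =c=> t9
  t3 = d.0 | 0 | =d=> t10
  t4 = (a.0)\{b,c,d} | (b.0 | 0) | =a=> t8, =b=> t9
  t5 = 0\{a,d} | 0 | ·
  t6 = 0 | b.0 | =b=> t10
  t7 = 0\{b,c,d} | (0 | c.0) | =c=> t11
  t8 = 0\{b,c,d} | (b.0 | 0) | =b=> t11
  t9 = (a.0)\{b,c,d} | (0 | 0) | =a=> t11
  t10 = 0 | 0 | ·
  t11 = 0\{b,c,d} | (0 | 0) | ·
Coarsest stable partition (strong bisimilarity classes):
  B0 = {s0, t0}
  B1 = {s6, s8, t6, t8}
  B2 = {s10, s11, s5, t10, t11, t5}
  B3 = {s2, t2}
  B4 = {s7, t7}
  B5 = {s9, t9}
  B6 = {s1, t1}
  B7 = {s4, t4}
  B8 = {s3, t3}
s0 ∈ B0, t0 ∈ B0 → same block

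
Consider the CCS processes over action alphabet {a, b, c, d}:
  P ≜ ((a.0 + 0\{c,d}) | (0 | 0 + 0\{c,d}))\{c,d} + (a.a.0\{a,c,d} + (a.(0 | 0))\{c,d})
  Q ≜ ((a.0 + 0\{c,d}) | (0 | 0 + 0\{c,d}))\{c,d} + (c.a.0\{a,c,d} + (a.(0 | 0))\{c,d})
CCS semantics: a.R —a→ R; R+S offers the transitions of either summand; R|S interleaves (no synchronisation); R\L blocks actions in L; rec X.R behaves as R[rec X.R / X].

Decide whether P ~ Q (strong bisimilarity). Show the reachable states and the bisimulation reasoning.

LTS(P): 5 reachable states
  m0 = ((a.0 + 0\{c,d}) | (0 | 0 + 0\{c,d}))\{c,d} + (a.a.0\{a,c,d} + (a.(0 | 0))\{c,d}) :: =a=> m1, =a=> m2, =a=> m3
  m1 = (0 | (0 | 0 + 0\{c,d}))\{c,d} :: ∅
  m2 = (0 | 0)\{c,d} :: ∅
  m3 = a.0\{a,c,d} :: =a=> m4
  m4 = 0\{a,c,d} :: ∅
LTS(Q): 5 reachable states
  n0 = ((a.0 + 0\{c,d}) | (0 | 0 + 0\{c,d}))\{c,d} + (c.a.0\{a,c,d} + (a.(0 | 0))\{c,d}) :: =a=> n1, =a=> n2, =c=> n3
  n1 = (0 | (0 | 0 + 0\{c,d}))\{c,d} :: ∅
  n2 = (0 | 0)\{c,d} :: ∅
  n3 = a.0\{a,c,d} :: =a=> n4
  n4 = 0\{a,c,d} :: ∅
Coarsest stable partition (strong bisimilarity classes):
  B0 = {m0}
  B1 = {m1, m2, m4, n1, n2, n4}
  B2 = {m3, n3}
  B3 = {n0}
m0 ∈ B0, n0 ∈ B3 → different blocks

NO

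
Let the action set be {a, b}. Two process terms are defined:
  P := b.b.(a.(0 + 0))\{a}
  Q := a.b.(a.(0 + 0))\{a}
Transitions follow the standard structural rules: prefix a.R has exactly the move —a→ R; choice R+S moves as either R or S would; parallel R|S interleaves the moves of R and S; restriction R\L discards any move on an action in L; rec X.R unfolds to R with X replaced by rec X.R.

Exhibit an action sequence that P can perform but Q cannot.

b

LTS(P): 3 reachable states
  p0 = b.b.(a.(0 + 0))\{a} → --b--▸ p1
  p1 = b.(a.(0 + 0))\{a} → --b--▸ p2
  p2 = (a.(0 + 0))\{a} → ∅
LTS(Q): 3 reachable states
  q0 = a.b.(a.(0 + 0))\{a} → --a--▸ q1
  q1 = b.(a.(0 + 0))\{a} → --b--▸ q2
  q2 = (a.(0 + 0))\{a} → ∅
Run σ = ⟨b⟩ on P: start {p0}
  [1] b ⇒ {p1}
  ✓ P
Run σ = ⟨b⟩ on Q: start {q0}
  [1] b ⇒ ∅ (Q stuck)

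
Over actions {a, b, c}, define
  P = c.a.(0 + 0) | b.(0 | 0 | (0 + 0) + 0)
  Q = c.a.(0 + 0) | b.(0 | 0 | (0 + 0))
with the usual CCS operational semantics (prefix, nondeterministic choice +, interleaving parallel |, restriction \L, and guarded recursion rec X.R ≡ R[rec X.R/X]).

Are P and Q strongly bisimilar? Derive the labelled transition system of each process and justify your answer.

P's transition system — 6 states:
  p0 = c.a.(0 + 0) | b.(0 | 0 | (0 + 0) + 0) | ··b··> p1, ··c··> p2
  p1 = c.a.(0 + 0) | (0 | 0 | (0 + 0) + 0) | ··c··> p3
  p2 = a.(0 + 0) | b.(0 | 0 | (0 + 0) + 0) | ··a··> p4, ··b··> p3
  p3 = a.(0 + 0) | (0 | 0 | (0 + 0) + 0) | ··a··> p5
  p4 = (0 + 0) | b.(0 | 0 | (0 + 0) + 0) | ··b··> p5
  p5 = (0 + 0) | (0 | 0 | (0 + 0) + 0) | ∅
Q's transition system — 6 states:
  q0 = c.a.(0 + 0) | b.(0 | 0 | (0 + 0)) | ··b··> q1, ··c··> q2
  q1 = c.a.(0 + 0) | (0 | 0 | (0 + 0)) | ··c··> q3
  q2 = a.(0 + 0) | b.(0 | 0 | (0 + 0)) | ··a··> q4, ··b··> q3
  q3 = a.(0 + 0) | (0 | 0 | (0 + 0)) | ··a··> q5
  q4 = (0 + 0) | b.(0 | 0 | (0 + 0)) | ··b··> q5
  q5 = (0 + 0) | (0 | 0 | (0 + 0)) | ∅
Partition-refinement fixed point:
  B0 = {p0, q0}
  B1 = {p1, q1}
  B2 = {p3, q3}
  B3 = {p5, q5}
  B4 = {p2, q2}
  B5 = {p4, q4}
p0 ∈ B0, q0 ∈ B0 → same block

bisimilar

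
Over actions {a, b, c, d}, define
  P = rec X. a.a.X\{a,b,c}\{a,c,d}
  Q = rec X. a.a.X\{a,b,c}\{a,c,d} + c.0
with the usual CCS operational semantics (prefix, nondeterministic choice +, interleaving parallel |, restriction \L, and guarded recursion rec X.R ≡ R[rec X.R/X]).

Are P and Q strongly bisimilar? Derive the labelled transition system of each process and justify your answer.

P ≁ Q

LTS(P): 3 reachable states
  m0 = rec X. a.a.X\{a,b,c}\{a,c,d} | -a-> m1
  m1 = a.(rec X. a.a.X\{a,b,c}\{a,c,d})\{a,b,c}\{a,c,d} | -a-> m2
  m2 = (rec X. a.a.X\{a,b,c}\{a,c,d})\{a,b,c}\{a,c,d} | deadlocked
LTS(Q): 4 reachable states
  n0 = rec X. a.a.X\{a,b,c}\{a,c,d} + c.0 | -a-> n1, -c-> n2
  n1 = a.(rec X. a.a.X\{a,b,c}\{a,c,d} + c.0)\{a,b,c}\{a,c,d} | -a-> n3
  n2 = 0 | deadlocked
  n3 = (rec X. a.a.X\{a,b,c}\{a,c,d} + c.0)\{a,b,c}\{a,c,d} | deadlocked
Coarsest stable partition (strong bisimilarity classes):
  B0 = {m0}
  B1 = {m1, n1}
  B2 = {m2, n2, n3}
  B3 = {n0}
m0 ∈ B0, n0 ∈ B3 → different blocks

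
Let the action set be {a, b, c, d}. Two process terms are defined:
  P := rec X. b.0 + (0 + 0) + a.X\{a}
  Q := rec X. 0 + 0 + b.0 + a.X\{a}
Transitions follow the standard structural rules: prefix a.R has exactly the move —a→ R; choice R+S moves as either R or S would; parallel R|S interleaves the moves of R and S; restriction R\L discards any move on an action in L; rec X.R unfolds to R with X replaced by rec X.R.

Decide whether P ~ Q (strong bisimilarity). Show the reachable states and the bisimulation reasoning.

P ~ Q

Reachable graph of P (4 states):
  p0 = rec X. b.0 + (0 + 0) + a.X\{a} | -a-> p1, -b-> p2
  p1 = (rec X. b.0 + (0 + 0) + a.X\{a})\{a} | -b-> p3
  p2 = 0 | ∅
  p3 = 0\{a} | ∅
Reachable graph of Q (4 states):
  q0 = rec X. 0 + 0 + b.0 + a.X\{a} | -a-> q1, -b-> q2
  q1 = (rec X. 0 + 0 + b.0 + a.X\{a})\{a} | -b-> q3
  q2 = 0 | ∅
  q3 = 0\{a} | ∅
Partition-refinement fixed point:
  B0 = {p0, q0}
  B1 = {p1, q1}
  B2 = {p2, p3, q2, q3}
p0 ∈ B0, q0 ∈ B0 → same block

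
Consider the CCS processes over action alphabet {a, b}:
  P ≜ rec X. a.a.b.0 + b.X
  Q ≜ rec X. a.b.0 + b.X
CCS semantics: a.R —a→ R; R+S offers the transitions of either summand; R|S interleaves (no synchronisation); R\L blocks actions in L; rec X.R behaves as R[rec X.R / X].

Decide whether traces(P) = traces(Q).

P's transition system — 4 states:
  s0 = rec X. a.a.b.0 + b.X has moves —a→ s1, —b→ s0
  s1 = a.b.0 has moves —a→ s2
  s2 = b.0 has moves —b→ s3
  s3 = 0 has moves ·
Q's transition system — 3 states:
  t0 = rec X. a.b.0 + b.X has moves —a→ t1, —b→ t0
  t1 = b.0 has moves —b→ t2
  t2 = 0 has moves ·
Trace ⟨aa⟩ through P, begin at {s0}:
  after a @ step 1: {s1}
  after a @ step 2: {s2}
  ✓ P
Trace ⟨aa⟩ through Q, begin at {t0}:
  after a @ step 1: {t1}
  after a @ step 2: no successor for Q

traces(P) ≠ traces(Q) — witness ⟨aa⟩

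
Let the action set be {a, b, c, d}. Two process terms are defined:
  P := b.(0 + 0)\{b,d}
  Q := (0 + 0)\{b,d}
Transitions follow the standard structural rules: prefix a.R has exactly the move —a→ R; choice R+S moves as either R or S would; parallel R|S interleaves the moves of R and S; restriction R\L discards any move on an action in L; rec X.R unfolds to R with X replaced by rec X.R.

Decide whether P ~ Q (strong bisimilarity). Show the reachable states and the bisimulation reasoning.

Reachable graph of P (2 states):
  p0 = b.(0 + 0)\{b,d} :: ··b··> p1
  p1 = (0 + 0)\{b,d} :: deadlocked
Reachable graph of Q (1 states):
  q0 = (0 + 0)\{b,d} :: deadlocked
Partition-refinement fixed point:
  B0 = {p0}
  B1 = {p1, q0}
p0 ∈ B0, q0 ∈ B1 → different blocks

P ≁ Q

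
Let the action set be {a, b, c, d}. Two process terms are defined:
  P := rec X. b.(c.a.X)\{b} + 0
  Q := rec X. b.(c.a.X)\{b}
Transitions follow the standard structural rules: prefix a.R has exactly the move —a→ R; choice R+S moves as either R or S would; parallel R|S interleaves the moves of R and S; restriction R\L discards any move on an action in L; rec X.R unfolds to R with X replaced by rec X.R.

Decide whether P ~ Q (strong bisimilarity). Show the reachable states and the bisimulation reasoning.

YES

Reachable graph of P (4 states):
  s0 = rec X. b.(c.a.X)\{b} + 0 → =b=> s1
  s1 = (c.a.(rec X. b.(c.a.X)\{b} + 0))\{b} → =c=> s2
  s2 = (a.(rec X. b.(c.a.X)\{b} + 0))\{b} → =a=> s3
  s3 = (rec X. b.(c.a.X)\{b} + 0)\{b} → (no moves)
Reachable graph of Q (4 states):
  t0 = rec X. b.(c.a.X)\{b} → =b=> t1
  t1 = (c.a.(rec X. b.(c.a.X)\{b}))\{b} → =c=> t2
  t2 = (a.(rec X. b.(c.a.X)\{b}))\{b} → =a=> t3
  t3 = (rec X. b.(c.a.X)\{b})\{b} → (no moves)
Bisimilarity quotient blocks:
  B0 = {s0, t0}
  B1 = {s1, t1}
  B2 = {s2, t2}
  B3 = {s3, t3}
s0 ∈ B0, t0 ∈ B0 → same block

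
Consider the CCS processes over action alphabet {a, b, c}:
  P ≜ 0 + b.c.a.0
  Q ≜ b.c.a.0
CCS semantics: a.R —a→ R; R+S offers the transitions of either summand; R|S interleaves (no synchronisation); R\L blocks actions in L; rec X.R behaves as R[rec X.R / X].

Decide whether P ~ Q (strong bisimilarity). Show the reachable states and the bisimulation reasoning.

bisimilar

P's transition system — 4 states:
  u0 = 0 + b.c.a.0 :: --b--▸ u1
  u1 = c.a.0 :: --c--▸ u2
  u2 = a.0 :: --a--▸ u3
  u3 = 0 :: (no moves)
Q's transition system — 4 states:
  v0 = b.c.a.0 :: --b--▸ v1
  v1 = c.a.0 :: --c--▸ v2
  v2 = a.0 :: --a--▸ v3
  v3 = 0 :: (no moves)
Bisimilarity quotient blocks:
  B0 = {u0, v0}
  B1 = {u1, v1}
  B2 = {u2, v2}
  B3 = {u3, v3}
u0 ∈ B0, v0 ∈ B0 → same block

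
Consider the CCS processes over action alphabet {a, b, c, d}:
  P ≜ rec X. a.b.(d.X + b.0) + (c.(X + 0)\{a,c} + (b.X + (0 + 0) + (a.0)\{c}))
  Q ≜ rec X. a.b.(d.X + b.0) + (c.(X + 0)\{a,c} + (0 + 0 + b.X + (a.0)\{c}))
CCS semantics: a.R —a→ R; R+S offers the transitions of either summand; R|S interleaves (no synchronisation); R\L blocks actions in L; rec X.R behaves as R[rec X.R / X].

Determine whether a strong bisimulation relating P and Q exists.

Reachable graph of P (7 states):
  p0 = rec X. a.b.(d.X + b.0) + (c.(X + 0)\{a,c} + (b.X + (0 + 0) + (a.0)\{c})) → =a=> p1, =a=> p2, =b=> p0, =c=> p3
  p1 = 0\{c} → stopped
  p2 = b.(d.(rec X. a.b.(d.X + b.0) + (c.(X + 0)\{a,c} + (b.X + (0 + 0) + (a.0)\{c}))) + b.0) → =b=> p4
  p3 = ((rec X. a.b.(d.X + b.0) + (c.(X + 0)\{a,c} + (b.X + (0 + 0) + (a.0)\{c}))) + 0)\{a,c} → =b=> p5
  p4 = d.(rec X. a.b.(d.X + b.0) + (c.(X + 0)\{a,c} + (b.X + (0 + 0) + (a.0)\{c}))) + b.0 → =b=> p6, =d=> p0
  p5 = (rec X. a.b.(d.X + b.0) + (c.(X + 0)\{a,c} + (b.X + (0 + 0) + (a.0)\{c})))\{a,c} → =b=> p5
  p6 = 0 → stopped
Reachable graph of Q (7 states):
  q0 = rec X. a.b.(d.X + b.0) + (c.(X + 0)\{a,c} + (0 + 0 + b.X + (a.0)\{c})) → =a=> q1, =a=> q2, =b=> q0, =c=> q3
  q1 = 0\{c} → stopped
  q2 = b.(d.(rec X. a.b.(d.X + b.0) + (c.(X + 0)\{a,c} + (0 + 0 + b.X + (a.0)\{c}))) + b.0) → =b=> q4
  q3 = ((rec X. a.b.(d.X + b.0) + (c.(X + 0)\{a,c} + (0 + 0 + b.X + (a.0)\{c}))) + 0)\{a,c} → =b=> q5
  q4 = d.(rec X. a.b.(d.X + b.0) + (c.(X + 0)\{a,c} + (0 + 0 + b.X + (a.0)\{c}))) + b.0 → =b=> q6, =d=> q0
  q5 = (rec X. a.b.(d.X + b.0) + (c.(X + 0)\{a,c} + (0 + 0 + b.X + (a.0)\{c})))\{a,c} → =b=> q5
  q6 = 0 → stopped
Partition-refinement fixed point:
  B0 = {p0, q0}
  B1 = {p3, p5, q3, q5}
  B2 = {p2, q2}
  B3 = {p4, q4}
  B4 = {p1, p6, q1, q6}
p0 ∈ B0, q0 ∈ B0 → same block

YES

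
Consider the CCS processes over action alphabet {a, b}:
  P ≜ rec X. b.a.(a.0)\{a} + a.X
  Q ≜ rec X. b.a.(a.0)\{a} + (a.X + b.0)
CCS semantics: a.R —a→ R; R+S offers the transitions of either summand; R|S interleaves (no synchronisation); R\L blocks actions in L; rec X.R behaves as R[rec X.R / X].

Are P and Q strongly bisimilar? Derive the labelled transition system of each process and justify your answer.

P ≁ Q

P's transition system — 3 states:
  m0 = rec X. b.a.(a.0)\{a} + a.X has moves —a→ m0, —b→ m1
  m1 = a.(a.0)\{a} has moves —a→ m2
  m2 = (a.0)\{a} has moves (no moves)
Q's transition system — 4 states:
  n0 = rec X. b.a.(a.0)\{a} + (a.X + b.0) has moves —a→ n0, —b→ n1, —b→ n2
  n1 = 0 has moves (no moves)
  n2 = a.(a.0)\{a} has moves —a→ n3
  n3 = (a.0)\{a} has moves (no moves)
Partition-refinement fixed point:
  B0 = {m0}
  B1 = {m1, n2}
  B2 = {m2, n1, n3}
  B3 = {n0}
m0 ∈ B0, n0 ∈ B3 → different blocks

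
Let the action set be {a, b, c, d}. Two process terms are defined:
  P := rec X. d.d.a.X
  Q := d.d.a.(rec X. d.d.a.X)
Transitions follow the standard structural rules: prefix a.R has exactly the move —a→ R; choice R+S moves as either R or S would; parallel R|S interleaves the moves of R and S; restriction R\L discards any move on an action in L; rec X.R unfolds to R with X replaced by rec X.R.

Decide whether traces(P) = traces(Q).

YES

LTS(P): 3 reachable states
  p0 = rec X. d.d.a.X ⊢ --d--▸ p1
  p1 = d.a.(rec X. d.d.a.X) ⊢ --d--▸ p2
  p2 = a.(rec X. d.d.a.X) ⊢ --a--▸ p0
LTS(Q): 4 reachable states
  q0 = d.d.a.(rec X. d.d.a.X) ⊢ --d--▸ q1
  q1 = d.a.(rec X. d.d.a.X) ⊢ --d--▸ q2
  q2 = a.(rec X. d.d.a.X) ⊢ --a--▸ q3
  q3 = rec X. d.d.a.X ⊢ --d--▸ q1
Coarsest stable partition (strong bisimilarity classes):
  B0 = {p0, q0, q3}
  B1 = {p1, q1}
  B2 = {p2, q2}
p0 ∈ B0, q0 ∈ B0 → same block
Bisimilar ⇒ trace-equivalent.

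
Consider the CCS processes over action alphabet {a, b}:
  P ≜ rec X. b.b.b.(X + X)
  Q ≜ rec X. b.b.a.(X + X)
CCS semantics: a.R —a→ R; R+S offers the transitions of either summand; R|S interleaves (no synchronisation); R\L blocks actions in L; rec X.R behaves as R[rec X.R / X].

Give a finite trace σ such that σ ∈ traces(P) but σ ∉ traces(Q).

P's transition system — 4 states:
  m0 = rec X. b.b.b.(X + X) | -b-> m1
  m1 = b.b.((rec X. b.b.b.(X + X)) + (rec X. b.b.b.(X + X))) | -b-> m2
  m2 = b.((rec X. b.b.b.(X + X)) + (rec X. b.b.b.(X + X))) | -b-> m3
  m3 = (rec X. b.b.b.(X + X)) + (rec X. b.b.b.(X + X)) | -b-> m1
Q's transition system — 4 states:
  n0 = rec X. b.b.a.(X + X) | -b-> n1
  n1 = b.a.((rec X. b.b.a.(X + X)) + (rec X. b.b.a.(X + X))) | -b-> n2
  n2 = a.((rec X. b.b.a.(X + X)) + (rec X. b.b.a.(X + X))) | -a-> n3
  n3 = (rec X. b.b.a.(X + X)) + (rec X. b.b.a.(X + X)) | -b-> n1
Executing bbb from P (initial set {m0}):
  step 1 (b): {m1}
  step 2 (b): {m2}
  step 3 (b): {m3}
  P completes σ.
Executing bbb from Q (initial set {n0}):
  step 1 (b): {n1}
  step 2 (b): {n2}
  step 3 (b): no successor for Q

bbb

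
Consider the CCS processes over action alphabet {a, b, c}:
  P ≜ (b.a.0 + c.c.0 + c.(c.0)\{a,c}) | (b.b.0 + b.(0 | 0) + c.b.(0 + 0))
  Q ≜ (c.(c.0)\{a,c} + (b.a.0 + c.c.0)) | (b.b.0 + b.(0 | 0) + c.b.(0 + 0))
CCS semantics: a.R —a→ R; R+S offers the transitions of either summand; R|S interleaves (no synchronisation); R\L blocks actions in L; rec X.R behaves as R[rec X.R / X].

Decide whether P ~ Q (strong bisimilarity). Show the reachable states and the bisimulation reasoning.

LTS(P): 30 reachable states
  s0 = (b.a.0 + c.c.0 + c.(c.0)\{a,c}) | (b.b.0 + b.(0 | 0) + c.b.(0 + 0)) | --b--▸ s1, --b--▸ s2, --b--▸ s3, --c--▸ s4, --c--▸ s5, --c--▸ s6
  s1 = (b.a.0 + c.c.0 + c.(c.0)\{a,c}) | (0 | 0) | --b--▸ s7, --c--▸ s8, --c--▸ s9
  s2 = (b.a.0 + c.c.0 + c.(c.0)\{a,c}) | b.0 | --b--▸ s10, --b--▸ s11, --c--▸ s12, --c--▸ s13
  s3 = a.0 | (b.b.0 + b.(0 | 0) + c.b.(0 + 0)) | --a--▸ s14, --b--▸ s11, --b--▸ s7, --c--▸ s15
  s4 = (b.a.0 + c.c.0 + c.(c.0)\{a,c}) | b.(0 + 0) | --b--▸ s15, --b--▸ s16, --c--▸ s17, --c--▸ s18
  s5 = (c.0)\{a,c} | (b.b.0 + b.(0 | 0) + c.b.(0 + 0)) | --b--▸ s12, --b--▸ s8, --c--▸ s17
  s6 = c.0 | (b.b.0 + b.(0 | 0) + c.b.(0 + 0)) | --b--▸ s13, --b--▸ s9, --c--▸ s14, --c--▸ s18
  s7 = a.0 | (0 | 0) | --a--▸ s19
  s8 = (c.0)\{a,c} | (0 | 0) | deadlocked
  s9 = c.0 | (0 | 0) | --c--▸ s19
  s10 = (b.a.0 + c.c.0 + c.(c.0)\{a,c}) | 0 | --b--▸ s20, --c--▸ s21, --c--▸ s22
  s11 = a.0 | b.0 | --a--▸ s23, --b--▸ s20
  s12 = (c.0)\{a,c} | b.0 | --b--▸ s21
  s13 = c.0 | b.0 | --b--▸ s22, --c--▸ s23
  s14 = 0 | (b.b.0 + b.(0 | 0) + c.b.(0 + 0)) | --b--▸ s19, --b--▸ s23, --c--▸ s24
  s15 = a.0 | b.(0 + 0) | --a--▸ s24, --b--▸ s25
  s16 = (b.a.0 + c.c.0 + c.(c.0)\{a,c}) | (0 + 0) | --b--▸ s25, --c--▸ s26, --c--▸ s27
  s17 = (c.0)\{a,c} | b.(0 + 0) | --b--▸ s26
  s18 = c.0 | b.(0 + 0) | --b--▸ s27, --c--▸ s24
  s19 = 0 | (0 | 0) | deadlocked
  s20 = a.0 | 0 | --a--▸ s28
  s21 = (c.0)\{a,c} | 0 | deadlocked
  s22 = c.0 | 0 | --c--▸ s28
  s23 = 0 | b.0 | --b--▸ s28
  s24 = 0 | b.(0 + 0) | --b--▸ s29
  s25 = a.0 | (0 + 0) | --a--▸ s29
  s26 = (c.0)\{a,c} | (0 + 0) | deadlocked
  s27 = c.0 | (0 + 0) | --c--▸ s29
  s28 = 0 | 0 | deadlocked
  s29 = 0 | (0 + 0) | deadlocked
LTS(Q): 30 reachable states
  t0 = (c.(c.0)\{a,c} + (b.a.0 + c.c.0)) | (b.b.0 + b.(0 | 0) + c.b.(0 + 0)) | --b--▸ t1, --b--▸ t2, --b--▸ t3, --c--▸ t4, --c--▸ t5, --c--▸ t6
  t1 = (c.(c.0)\{a,c} + (b.a.0 + c.c.0)) | (0 | 0) | --b--▸ t7, --c--▸ t8, --c--▸ t9
  t2 = (c.(c.0)\{a,c} + (b.a.0 + c.c.0)) | b.0 | --b--▸ t10, --b--▸ t11, --c--▸ t12, --c--▸ t13
  t3 = a.0 | (b.b.0 + b.(0 | 0) + c.b.(0 + 0)) | --a--▸ t14, --b--▸ t11, --b--▸ t7, --c--▸ t15
  t4 = (c.(c.0)\{a,c} + (b.a.0 + c.c.0)) | b.(0 + 0) | --b--▸ t15, --b--▸ t16, --c--▸ t17, --c--▸ t18
  t5 = (c.0)\{a,c} | (b.b.0 + b.(0 | 0) + c.b.(0 + 0)) | --b--▸ t12, --b--▸ t8, --c--▸ t17
  t6 = c.0 | (b.b.0 + b.(0 | 0) + c.b.(0 + 0)) | --b--▸ t13, --b--▸ t9, --c--▸ t14, --c--▸ t18
  t7 = a.0 | (0 | 0) | --a--▸ t19
  t8 = (c.0)\{a,c} | (0 | 0) | deadlocked
  t9 = c.0 | (0 | 0) | --c--▸ t19
  t10 = (c.(c.0)\{a,c} + (b.a.0 + c.c.0)) | 0 | --b--▸ t20, --c--▸ t21, --c--▸ t22
  t11 = a.0 | b.0 | --a--▸ t23, --b--▸ t20
  t12 = (c.0)\{a,c} | b.0 | --b--▸ t21
  t13 = c.0 | b.0 | --b--▸ t22, --c--▸ t23
  t14 = 0 | (b.b.0 + b.(0 | 0) + c.b.(0 + 0)) | --b--▸ t19, --b--▸ t23, --c--▸ t24
  t15 = a.0 | b.(0 + 0) | --a--▸ t24, --b--▸ t25
  t16 = (c.(c.0)\{a,c} + (b.a.0 + c.c.0)) | (0 + 0) | --b--▸ t25, --c--▸ t26, --c--▸ t27
  t17 = (c.0)\{a,c} | b.(0 + 0) | --b--▸ t26
  t18 = c.0 | b.(0 + 0) | --b--▸ t27, --c--▸ t24
  t19 = 0 | (0 | 0) | deadlocked
  t20 = a.0 | 0 | --a--▸ t28
  t21 = (c.0)\{a,c} | 0 | deadlocked
  t22 = c.0 | 0 | --c--▸ t28
  t23 = 0 | b.0 | --b--▸ t28
  t24 = 0 | b.(0 + 0) | --b--▸ t29
  t25 = a.0 | (0 + 0) | --a--▸ t29
  t26 = (c.0)\{a,c} | (0 + 0) | deadlocked
  t27 = c.0 | (0 + 0) | --c--▸ t29
  t28 = 0 | 0 | deadlocked
  t29 = 0 | (0 + 0) | deadlocked
Coarsest stable partition (strong bisimilarity classes):
  B0 = {s0, t0}
  B1 = {s14, s5, t14, t5}
  B2 = {s12, s17, s23, s24, t12, t17, t23, t24}
  B3 = {s19, s21, s26, s28, s29, s8, t19, t21, t26, t28, t29, t8}
  B4 = {s1, s10, s16, t1, t10, t16}
  B5 = {s22, s27, s9, t22, t27, t9}
  B6 = {s20, s25, s7, t20, t25, t7}
  B7 = {s2, s4, t2, t4}
  B8 = {s11, s15, t11, t15}
  B9 = {s13, s18, t13, t18}
  B10 = {s6, t6}
  B11 = {s3, t3}
s0 ∈ B0, t0 ∈ B0 → same block

bisimilar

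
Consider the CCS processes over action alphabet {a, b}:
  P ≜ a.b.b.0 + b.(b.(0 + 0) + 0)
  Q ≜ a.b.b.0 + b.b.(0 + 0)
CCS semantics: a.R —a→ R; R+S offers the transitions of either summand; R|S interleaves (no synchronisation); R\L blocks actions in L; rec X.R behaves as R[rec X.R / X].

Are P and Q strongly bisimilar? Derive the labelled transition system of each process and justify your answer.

LTS(P): 6 reachable states
  p0 = a.b.b.0 + b.(b.(0 + 0) + 0) → --a--▸ p1, --b--▸ p2
  p1 = b.b.0 → --b--▸ p3
  p2 = b.(0 + 0) + 0 → --b--▸ p4
  p3 = b.0 → --b--▸ p5
  p4 = 0 + 0 → ∅
  p5 = 0 → ∅
LTS(Q): 6 reachable states
  q0 = a.b.b.0 + b.b.(0 + 0) → --a--▸ q1, --b--▸ q2
  q1 = b.b.0 → --b--▸ q3
  q2 = b.(0 + 0) → --b--▸ q4
  q3 = b.0 → --b--▸ q5
  q4 = 0 + 0 → ∅
  q5 = 0 → ∅
Bisimilarity quotient blocks:
  B0 = {p0, q0}
  B1 = {p2, p3, q2, q3}
  B2 = {p4, p5, q4, q5}
  B3 = {p1, q1}
p0 ∈ B0, q0 ∈ B0 → same block

P ~ Q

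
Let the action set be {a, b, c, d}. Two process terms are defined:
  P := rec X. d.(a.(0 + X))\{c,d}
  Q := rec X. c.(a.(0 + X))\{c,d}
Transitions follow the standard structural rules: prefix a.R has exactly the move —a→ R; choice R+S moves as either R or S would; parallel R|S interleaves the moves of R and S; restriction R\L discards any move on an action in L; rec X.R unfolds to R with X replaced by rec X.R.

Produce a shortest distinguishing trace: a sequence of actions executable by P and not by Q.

LTS(P): 3 reachable states
  u0 = rec X. d.(a.(0 + X))\{c,d} → —d→ u1
  u1 = (a.(0 + (rec X. d.(a.(0 + X))\{c,d})))\{c,d} → —a→ u2
  u2 = (0 + (rec X. d.(a.(0 + X))\{c,d}))\{c,d} → ∅
LTS(Q): 3 reachable states
  v0 = rec X. c.(a.(0 + X))\{c,d} → —c→ v1
  v1 = (a.(0 + (rec X. c.(a.(0 + X))\{c,d})))\{c,d} → —a→ v2
  v2 = (0 + (rec X. c.(a.(0 + X))\{c,d}))\{c,d} → ∅
Run σ = ⟨d⟩ on P: start {u0}
  step 1 (d): {u1}
  ✓ P
Run σ = ⟨d⟩ on Q: start {v0}
  step 1 (d): ∅  — Q cannot continue

d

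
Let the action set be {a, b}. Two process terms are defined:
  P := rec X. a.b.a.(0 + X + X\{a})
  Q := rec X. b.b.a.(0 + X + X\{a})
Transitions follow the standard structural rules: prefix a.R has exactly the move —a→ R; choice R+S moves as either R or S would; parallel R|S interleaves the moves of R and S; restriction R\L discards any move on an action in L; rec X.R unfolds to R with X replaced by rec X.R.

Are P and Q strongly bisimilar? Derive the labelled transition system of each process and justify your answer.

P ≁ Q

P's transition system — 4 states:
  p0 = rec X. a.b.a.(0 + X + X\{a}) | ··a··> p1
  p1 = b.a.(0 + (rec X. a.b.a.(0 + X + X\{a})) + (rec X. a.b.a.(0 + X + X\{a}))\{a}) | ··b··> p2
  p2 = a.(0 + (rec X. a.b.a.(0 + X + X\{a})) + (rec X. a.b.a.(0 + X + X\{a}))\{a}) | ··a··> p3
  p3 = 0 + (rec X. a.b.a.(0 + X + X\{a})) + (rec X. a.b.a.(0 + X + X\{a}))\{a} | ··a··> p1
Q's transition system — 6 states:
  q0 = rec X. b.b.a.(0 + X + X\{a}) | ··b··> q1
  q1 = b.a.(0 + (rec X. b.b.a.(0 + X + X\{a})) + (rec X. b.b.a.(0 + X + X\{a}))\{a}) | ··b··> q2
  q2 = a.(0 + (rec X. b.b.a.(0 + X + X\{a})) + (rec X. b.b.a.(0 + X + X\{a}))\{a}) | ··a··> q3
  q3 = 0 + (rec X. b.b.a.(0 + X + X\{a})) + (rec X. b.b.a.(0 + X + X\{a}))\{a} | ··b··> q1, ··b··> q4
  q4 = (b.a.(0 + (rec X. b.b.a.(0 + X + X\{a})) + (rec X. b.b.a.(0 + X + X\{a}))\{a}))\{a} | ··b··> q5
  q5 = (a.(0 + (rec X. b.b.a.(0 + X + X\{a})) + (rec X. b.b.a.(0 + X + X\{a}))\{a}))\{a} | (no moves)
Bisimilarity quotient blocks:
  B0 = {p0, p3}
  B1 = {p1}
  B2 = {p2}
  B3 = {q0}
  B4 = {q1}
  B5 = {q2}
  B6 = {q3}
  B7 = {q4}
  B8 = {q5}
p0 ∈ B0, q0 ∈ B3 → different blocks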